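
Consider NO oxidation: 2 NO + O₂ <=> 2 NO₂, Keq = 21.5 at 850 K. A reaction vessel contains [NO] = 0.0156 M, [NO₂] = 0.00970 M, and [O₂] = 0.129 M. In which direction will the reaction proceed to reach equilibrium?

Q = [NO₂]² / ([NO]²·[O₂]) = (0.00970)² / ((0.0156)²·(0.129)) = 3.00
Q = 3.00 < Keq = 21.5, so the forward reaction proceeds.

to the right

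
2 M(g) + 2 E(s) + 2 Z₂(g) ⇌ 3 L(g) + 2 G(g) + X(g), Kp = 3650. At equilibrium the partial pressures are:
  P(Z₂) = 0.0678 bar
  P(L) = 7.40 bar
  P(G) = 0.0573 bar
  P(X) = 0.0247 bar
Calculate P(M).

P(M) = 0.0443 bar

(E is a pure solid — omitted from Kp.)
At equilibrium, Kp = P(L)³·P(G)²·P(X) / (P(M)²·P(Z₂)²) = 3650.
(7.40)³·(0.0573)²·(0.0247) / ((P(M))²·(0.0678)²) = 3650
P(M)² = 0.00196 ⇒ P(M) = 0.0443 bar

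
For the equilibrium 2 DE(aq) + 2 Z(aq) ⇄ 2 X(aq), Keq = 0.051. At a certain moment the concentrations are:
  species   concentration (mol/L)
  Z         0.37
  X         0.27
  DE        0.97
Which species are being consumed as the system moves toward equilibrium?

X (products)

Q = [X]² / ([DE]²·[Z]²) = (0.27)² / ((0.97)²·(0.37)²) = 0.57
Q = 0.57 > Keq = 0.051: net reverse reaction.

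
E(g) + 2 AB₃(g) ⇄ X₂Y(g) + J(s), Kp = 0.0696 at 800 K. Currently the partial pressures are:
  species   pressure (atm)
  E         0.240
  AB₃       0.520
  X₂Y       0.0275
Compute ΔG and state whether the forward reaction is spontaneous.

ΔG = 12.0 kJ/mol; the forward reaction is non-spontaneous

(J is a pure solid — omitted from Qp.)
Qp = P(X₂Y) / (P(E)·P(AB₃)²) = (0.0275) / ((0.240)·(0.520)²) = 0.424
ΔG = RT ln(Qp/Kp) = (8.314 J mol⁻¹ K⁻¹)(800 K) × ln(0.424/0.0696)
   = (6.651 kJ/mol)(1.807) = 12.0 kJ/mol
ΔG > 0, so the forward reaction is non-spontaneous (proceeds in reverse).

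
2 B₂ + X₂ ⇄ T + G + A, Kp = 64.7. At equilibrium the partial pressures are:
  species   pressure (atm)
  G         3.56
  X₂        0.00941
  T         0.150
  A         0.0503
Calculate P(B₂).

At equilibrium, Kp = P(T)·P(G)·P(A) / (P(B₂)²·P(X₂)) = 64.7.
(0.150)·(3.56)·(0.0503) / ((P(B₂))²·(0.00941)) = 64.7
P(B₂)² = 0.0441 ⇒ P(B₂) = 0.210 atm

P(B₂) = 0.210 atm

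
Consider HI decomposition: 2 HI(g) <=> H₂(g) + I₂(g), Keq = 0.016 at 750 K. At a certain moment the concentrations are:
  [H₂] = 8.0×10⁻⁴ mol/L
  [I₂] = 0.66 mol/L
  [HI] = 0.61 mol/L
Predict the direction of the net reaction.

Q = [H₂]·[I₂] / [HI]² = (8.0×10⁻⁴)·(0.66) / (0.61)² = 0.0014
Q = 0.0014 < Keq = 0.016, so the forward reaction proceeds.

to the right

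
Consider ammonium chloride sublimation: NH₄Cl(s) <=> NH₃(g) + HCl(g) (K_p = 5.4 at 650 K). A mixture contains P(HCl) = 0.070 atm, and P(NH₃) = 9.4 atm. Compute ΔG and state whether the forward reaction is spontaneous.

(NH₄Cl is a pure solid — omitted from Q_p.)
Q_p = P(NH₃)·P(HCl) = (9.4)·(0.070) = 0.658
ΔG = RT ln(Q_p/K_p) = (8.314 J mol⁻¹ K⁻¹)(650 K) × ln(0.658/5.4)
   = (5.404 kJ/mol)(-2.105) = -11.4 kJ/mol
ΔG < 0, so the forward reaction is spontaneous (proceeds forward).

ΔG = -11.4 kJ/mol; the forward reaction is spontaneous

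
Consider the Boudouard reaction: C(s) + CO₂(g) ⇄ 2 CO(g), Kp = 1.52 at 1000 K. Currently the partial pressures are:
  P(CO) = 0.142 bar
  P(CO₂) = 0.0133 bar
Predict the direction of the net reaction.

(C is a pure solid — omitted from Qp.)
Qp = P(CO)² / P(CO₂) = (0.142)² / (0.0133) = 1.52
Qp = 1.52 = Kp, so the system is already at equilibrium.

at equilibrium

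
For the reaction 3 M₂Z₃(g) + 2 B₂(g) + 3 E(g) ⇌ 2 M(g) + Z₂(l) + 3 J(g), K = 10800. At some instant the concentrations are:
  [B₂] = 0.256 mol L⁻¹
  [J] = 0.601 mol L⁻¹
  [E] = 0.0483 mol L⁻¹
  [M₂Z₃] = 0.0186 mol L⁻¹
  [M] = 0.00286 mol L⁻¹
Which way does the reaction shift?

toward reactants

(Z₂ is a pure liquid — omitted from Q.)
Q = [M]²·[J]³ / ([M₂Z₃]³·[B₂]²·[E]³) = (0.00286)²·(0.601)³ / ((0.0186)³·(0.256)²·(0.0483)³) = 37400
Q = 37400 > K = 10800, so the reverse reaction proceeds.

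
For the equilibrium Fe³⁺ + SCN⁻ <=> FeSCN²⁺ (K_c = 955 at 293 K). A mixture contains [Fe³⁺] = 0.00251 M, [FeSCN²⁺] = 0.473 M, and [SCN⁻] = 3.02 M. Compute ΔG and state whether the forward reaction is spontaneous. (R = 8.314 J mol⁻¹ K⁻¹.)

ΔG = -6.65 kJ/mol; the forward reaction is spontaneous

Q_c = [FeSCN²⁺] / ([Fe³⁺]·[SCN⁻]) = (0.473) / ((0.00251)·(3.02)) = 62.4
ΔG = RT ln(Q_c/K_c) = (8.314 J mol⁻¹ K⁻¹)(293 K) × ln(62.4/955)
   = (2.436 kJ/mol)(-2.728) = -6.65 kJ/mol
ΔG < 0, so the forward reaction is spontaneous (proceeds forward).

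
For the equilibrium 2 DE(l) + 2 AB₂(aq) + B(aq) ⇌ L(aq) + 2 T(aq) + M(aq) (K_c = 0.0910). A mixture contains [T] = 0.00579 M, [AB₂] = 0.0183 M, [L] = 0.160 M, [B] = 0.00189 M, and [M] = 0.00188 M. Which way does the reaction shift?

(DE is a pure liquid — omitted from Q_c.)
Q_c = [L]·[T]²·[M] / ([AB₂]²·[B]) = (0.160)·(0.00579)²·(0.00188) / ((0.0183)²·(0.00189)) = 0.0159
Q_c = 0.0159 < K_c = 0.0910, so the forward reaction proceeds.

in the forward direction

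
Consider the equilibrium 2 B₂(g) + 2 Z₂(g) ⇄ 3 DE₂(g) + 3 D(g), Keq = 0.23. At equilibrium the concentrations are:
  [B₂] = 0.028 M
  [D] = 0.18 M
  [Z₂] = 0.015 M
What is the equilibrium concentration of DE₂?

[DE₂] = 0.019 M

At equilibrium, Keq = [DE₂]³·[D]³ / ([B₂]²·[Z₂]²) = 0.23.
([DE₂])³·(0.18)³ / ((0.028)²·(0.015)²) = 0.23
[DE₂]³ = 6.96×10⁻⁶ ⇒ [DE₂] = 0.019 M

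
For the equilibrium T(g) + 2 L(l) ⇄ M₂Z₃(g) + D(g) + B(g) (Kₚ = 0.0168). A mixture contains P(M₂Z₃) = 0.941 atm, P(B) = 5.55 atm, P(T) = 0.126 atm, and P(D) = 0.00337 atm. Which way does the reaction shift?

(L is a pure liquid — omitted from Qₚ.)
Qₚ = P(M₂Z₃)·P(D)·P(B) / P(T) = (0.941)·(0.00337)·(5.55) / (0.126) = 0.140
Qₚ = 0.140 > Kₚ = 0.0168, so the reverse reaction proceeds.

to the left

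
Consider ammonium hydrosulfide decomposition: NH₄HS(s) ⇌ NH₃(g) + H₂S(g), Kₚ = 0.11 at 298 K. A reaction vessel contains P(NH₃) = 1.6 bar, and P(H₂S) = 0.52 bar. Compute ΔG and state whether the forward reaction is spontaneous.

ΔG = 5.01 kJ/mol; the forward reaction is non-spontaneous

(NH₄HS is a pure solid — omitted from Qₚ.)
Qₚ = P(NH₃)·P(H₂S) = (1.6)·(0.52) = 0.832
ΔG = RT ln(Qₚ/Kₚ) = (8.314 J mol⁻¹ K⁻¹)(298 K) × ln(0.832/0.11)
   = (2.478 kJ/mol)(2.023) = 5.01 kJ/mol
ΔG > 0, so the forward reaction is non-spontaneous (proceeds in reverse).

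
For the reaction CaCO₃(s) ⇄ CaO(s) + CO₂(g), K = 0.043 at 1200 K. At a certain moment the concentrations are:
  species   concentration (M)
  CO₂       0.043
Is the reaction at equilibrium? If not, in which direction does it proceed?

(CaCO₃, CaO are pure solids — omitted from Q.)
Q = [CO₂] = 0.043
Q = 0.043 = K, so the system is already at equilibrium.

neither direction; the system is at equilibrium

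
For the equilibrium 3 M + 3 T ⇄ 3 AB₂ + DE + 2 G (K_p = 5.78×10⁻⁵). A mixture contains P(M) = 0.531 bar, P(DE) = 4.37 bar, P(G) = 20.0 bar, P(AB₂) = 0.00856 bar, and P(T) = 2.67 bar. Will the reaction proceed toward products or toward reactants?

Q_p = P(AB₂)³·P(DE)·P(G)² / (P(M)³·P(T)³) = (0.00856)³·(4.37)·(20.0)² / ((0.531)³·(2.67)³) = 3.85×10⁻⁴
Q_p = 3.85×10⁻⁴ > K_p = 5.78×10⁻⁵, so the reverse reaction proceeds.

in the reverse direction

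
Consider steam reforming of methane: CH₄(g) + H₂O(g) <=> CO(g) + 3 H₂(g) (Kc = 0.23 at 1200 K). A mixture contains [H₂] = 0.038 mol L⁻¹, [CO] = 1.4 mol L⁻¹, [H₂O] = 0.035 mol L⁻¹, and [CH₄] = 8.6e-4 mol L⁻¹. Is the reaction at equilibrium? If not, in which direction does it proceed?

Qc = [CO]·[H₂]³ / ([CH₄]·[H₂O]) = (1.4)·(0.038)³ / ((8.6e-4)·(0.035)) = 2.6
Qc = 2.6 > Kc = 0.23, so the reverse reaction proceeds.

toward reactants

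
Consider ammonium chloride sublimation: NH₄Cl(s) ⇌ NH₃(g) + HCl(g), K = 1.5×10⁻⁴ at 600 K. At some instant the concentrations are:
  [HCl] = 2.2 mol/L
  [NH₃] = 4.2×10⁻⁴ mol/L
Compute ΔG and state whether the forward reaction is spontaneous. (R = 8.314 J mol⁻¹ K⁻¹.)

(NH₄Cl is a pure solid — omitted from Q.)
Q = [NH₃]·[HCl] = (4.2×10⁻⁴)·(2.2) = 9.24×10⁻⁴
ΔG = RT ln(Q/K) = (8.314 J mol⁻¹ K⁻¹)(600 K) × ln(9.24×10⁻⁴/1.5×10⁻⁴)
   = (4.988 kJ/mol)(1.818) = 9.07 kJ/mol
ΔG > 0, so the forward reaction is non-spontaneous (proceeds in reverse).

ΔG = 9.07 kJ/mol; the forward reaction is non-spontaneous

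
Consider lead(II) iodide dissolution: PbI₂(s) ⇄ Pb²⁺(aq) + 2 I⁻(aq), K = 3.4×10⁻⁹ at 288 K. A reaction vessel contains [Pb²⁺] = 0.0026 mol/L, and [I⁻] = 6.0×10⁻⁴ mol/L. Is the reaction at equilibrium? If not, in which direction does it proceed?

(PbI₂ is a pure solid — omitted from Q.)
Q = [Pb²⁺]·[I⁻]² = (0.0026)·(6.0×10⁻⁴)² = 9.4×10⁻¹⁰
Q = 9.4×10⁻¹⁰ < K = 3.4×10⁻⁹, so the forward reaction proceeds.

toward products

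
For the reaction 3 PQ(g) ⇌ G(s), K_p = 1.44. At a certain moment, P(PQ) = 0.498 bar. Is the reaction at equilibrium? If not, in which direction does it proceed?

(G is a pure solid — omitted from Q_p.)
Q_p = 1 / P(PQ)³ = 1 / (0.498)³ = 8.10
Q_p = 8.10 > K_p = 1.44, so the reverse reaction proceeds.

reverse (toward reactants)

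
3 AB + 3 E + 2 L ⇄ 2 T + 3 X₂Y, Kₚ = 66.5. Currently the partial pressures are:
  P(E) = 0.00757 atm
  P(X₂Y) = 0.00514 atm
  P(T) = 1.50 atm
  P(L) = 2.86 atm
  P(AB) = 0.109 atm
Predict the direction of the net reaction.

at equilibrium

Qₚ = P(T)²·P(X₂Y)³ / (P(AB)³·P(E)³·P(L)²) = (1.50)²·(0.00514)³ / ((0.109)³·(0.00757)³·(2.86)²) = 66.5
Qₚ = 66.5 = Kₚ, so the system is already at equilibrium.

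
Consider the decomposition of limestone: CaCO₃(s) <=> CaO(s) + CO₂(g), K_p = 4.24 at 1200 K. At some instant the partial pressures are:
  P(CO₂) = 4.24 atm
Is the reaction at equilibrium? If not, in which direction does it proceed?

at equilibrium

(CaCO₃, CaO are pure solids — omitted from Q_p.)
Q_p = P(CO₂) = 4.24
Q_p = 4.24 = K_p, so the system is already at equilibrium.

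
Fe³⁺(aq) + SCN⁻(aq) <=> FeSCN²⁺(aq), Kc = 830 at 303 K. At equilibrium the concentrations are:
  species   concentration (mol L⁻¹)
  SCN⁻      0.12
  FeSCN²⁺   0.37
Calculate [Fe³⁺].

At equilibrium, Kc = [FeSCN²⁺] / ([Fe³⁺]·[SCN⁻]) = 830.
(0.37) / (([Fe³⁺])·(0.12)) = 830
[Fe³⁺] = 0.00371 = 0.0037 mol L⁻¹

[Fe³⁺] = 0.0037 mol L⁻¹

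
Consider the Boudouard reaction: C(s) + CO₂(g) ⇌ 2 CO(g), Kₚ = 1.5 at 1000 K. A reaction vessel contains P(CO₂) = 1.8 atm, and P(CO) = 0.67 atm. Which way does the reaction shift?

to the right

(C is a pure solid — omitted from Qₚ.)
Qₚ = P(CO)² / P(CO₂) = (0.67)² / (1.8) = 0.25
Qₚ = 0.25 < Kₚ = 1.5, so the forward reaction proceeds.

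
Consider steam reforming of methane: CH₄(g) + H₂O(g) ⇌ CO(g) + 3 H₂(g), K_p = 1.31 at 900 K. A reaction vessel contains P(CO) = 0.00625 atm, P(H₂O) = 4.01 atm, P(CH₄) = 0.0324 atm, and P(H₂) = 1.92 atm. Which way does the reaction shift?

Q_p = P(CO)·P(H₂)³ / (P(CH₄)·P(H₂O)) = (0.00625)·(1.92)³ / ((0.0324)·(4.01)) = 0.340
Q_p = 0.340 < K_p = 1.31, so the forward reaction proceeds.

toward products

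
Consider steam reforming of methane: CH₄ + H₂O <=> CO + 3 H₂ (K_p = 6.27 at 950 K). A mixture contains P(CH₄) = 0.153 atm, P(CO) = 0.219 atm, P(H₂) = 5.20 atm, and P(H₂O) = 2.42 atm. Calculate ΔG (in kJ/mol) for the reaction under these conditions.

ΔG = 20.4 kJ/mol

Q_p = P(CO)·P(H₂)³ / (P(CH₄)·P(H₂O)) = (0.219)·(5.20)³ / ((0.153)·(2.42)) = 83.2
ΔG = RT ln(Q_p/K_p) = (8.314 J mol⁻¹ K⁻¹)(950 K) × ln(83.2/6.27)
   = (7.898 kJ/mol)(2.585) = 20.4 kJ/mol
ΔG > 0, so the forward reaction is non-spontaneous (proceeds in reverse).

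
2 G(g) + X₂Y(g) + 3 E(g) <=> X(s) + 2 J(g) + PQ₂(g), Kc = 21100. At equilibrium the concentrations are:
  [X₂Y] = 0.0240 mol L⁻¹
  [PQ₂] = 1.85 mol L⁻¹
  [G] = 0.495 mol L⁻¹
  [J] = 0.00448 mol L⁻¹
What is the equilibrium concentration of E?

(X is a pure solid — omitted from Kc.)
At equilibrium, Kc = [J]²·[PQ₂] / ([G]²·[X₂Y]·[E]³) = 21100.
(0.00448)²·(1.85) / ((0.495)²·(0.0240)·([E])³) = 21100
[E]³ = 2.99e-7 ⇒ [E] = 0.00669 mol L⁻¹

[E] = 0.00669 mol L⁻¹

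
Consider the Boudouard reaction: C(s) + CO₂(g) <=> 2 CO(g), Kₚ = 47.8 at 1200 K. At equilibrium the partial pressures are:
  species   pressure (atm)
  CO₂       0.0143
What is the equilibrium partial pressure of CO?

P(CO) = 0.827 atm

(C is a pure solid — omitted from Kₚ.)
At equilibrium, Kₚ = P(CO)² / P(CO₂) = 47.8.
(P(CO))² / (0.0143) = 47.8
P(CO)² = 0.684 ⇒ P(CO) = 0.827 atm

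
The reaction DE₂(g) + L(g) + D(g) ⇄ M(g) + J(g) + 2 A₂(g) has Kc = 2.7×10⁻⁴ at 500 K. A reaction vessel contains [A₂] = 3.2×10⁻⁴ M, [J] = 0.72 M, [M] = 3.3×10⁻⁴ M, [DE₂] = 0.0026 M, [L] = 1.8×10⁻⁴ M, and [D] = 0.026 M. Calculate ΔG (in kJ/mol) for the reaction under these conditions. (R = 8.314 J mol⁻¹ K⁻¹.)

Qc = [M]·[J]·[A₂]² / ([DE₂]·[L]·[D]) = (3.3×10⁻⁴)·(0.72)·(3.2×10⁻⁴)² / ((0.0026)·(1.8×10⁻⁴)·(0.026)) = 0.00200
ΔG = RT ln(Qc/Kc) = (8.314 J mol⁻¹ K⁻¹)(500 K) × ln(0.00200/2.7×10⁻⁴)
   = (4.157 kJ/mol)(2.002) = 8.32 kJ/mol
ΔG > 0, so the forward reaction is non-spontaneous (proceeds in reverse).

ΔG = 8.32 kJ/mol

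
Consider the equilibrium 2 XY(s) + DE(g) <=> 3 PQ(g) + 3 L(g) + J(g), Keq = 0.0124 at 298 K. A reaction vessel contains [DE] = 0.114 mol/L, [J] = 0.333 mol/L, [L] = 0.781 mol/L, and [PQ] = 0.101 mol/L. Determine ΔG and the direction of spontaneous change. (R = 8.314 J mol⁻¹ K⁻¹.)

(XY is a pure solid — omitted from Q.)
Q = [PQ]³·[L]³·[J] / [DE] = (0.101)³·(0.781)³·(0.333) / (0.114) = 0.00143
ΔG = RT ln(Q/Keq) = (8.314 J mol⁻¹ K⁻¹)(298 K) × ln(0.00143/0.0124)
   = (2.478 kJ/mol)(-2.160) = -5.35 kJ/mol
ΔG < 0, so the forward reaction is spontaneous (proceeds forward).

ΔG = -5.35 kJ/mol; the forward reaction is spontaneous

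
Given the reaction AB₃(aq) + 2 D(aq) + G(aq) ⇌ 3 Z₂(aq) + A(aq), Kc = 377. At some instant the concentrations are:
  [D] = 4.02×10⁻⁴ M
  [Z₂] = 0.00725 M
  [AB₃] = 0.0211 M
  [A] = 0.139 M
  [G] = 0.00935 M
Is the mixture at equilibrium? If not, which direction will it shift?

Qc = [Z₂]³·[A] / ([AB₃]·[D]²·[G]) = (0.00725)³·(0.139) / ((0.0211)·(4.02×10⁻⁴)²·(0.00935)) = 1660
Qc = 1660 > Kc = 377: net reverse reaction.

no; Q > K, reaction proceeds in reverse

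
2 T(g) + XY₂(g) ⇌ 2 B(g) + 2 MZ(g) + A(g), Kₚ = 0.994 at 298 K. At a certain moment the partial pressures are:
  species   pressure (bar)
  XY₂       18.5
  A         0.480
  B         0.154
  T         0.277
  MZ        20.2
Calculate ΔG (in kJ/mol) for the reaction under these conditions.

Qₚ = P(B)²·P(MZ)²·P(A) / (P(T)²·P(XY₂)) = (0.154)²·(20.2)²·(0.480) / ((0.277)²·(18.5)) = 3.27
ΔG = RT ln(Qₚ/Kₚ) = (8.314 J mol⁻¹ K⁻¹)(298 K) × ln(3.27/0.994)
   = (2.478 kJ/mol)(1.191) = 2.95 kJ/mol
ΔG > 0, so the forward reaction is non-spontaneous (proceeds in reverse).

ΔG = 2.95 kJ/mol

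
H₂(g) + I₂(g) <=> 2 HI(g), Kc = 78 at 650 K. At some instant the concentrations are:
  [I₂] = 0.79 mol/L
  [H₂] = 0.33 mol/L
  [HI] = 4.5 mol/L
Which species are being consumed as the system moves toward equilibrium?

Qc = [HI]² / ([H₂]·[I₂]) = (4.5)² / ((0.33)·(0.79)) = 78
Qc = 78 = Kc; the system is at equilibrium.

none (at equilibrium)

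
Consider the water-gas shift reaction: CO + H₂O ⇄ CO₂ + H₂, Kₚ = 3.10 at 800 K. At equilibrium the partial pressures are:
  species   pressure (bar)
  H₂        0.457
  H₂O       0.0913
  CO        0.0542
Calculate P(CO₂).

P(CO₂) = 0.0336 bar

At equilibrium, Kₚ = P(CO₂)·P(H₂) / (P(CO)·P(H₂O)) = 3.10.
(P(CO₂))·(0.457) / ((0.0542)·(0.0913)) = 3.10
P(CO₂) = 0.0336 bar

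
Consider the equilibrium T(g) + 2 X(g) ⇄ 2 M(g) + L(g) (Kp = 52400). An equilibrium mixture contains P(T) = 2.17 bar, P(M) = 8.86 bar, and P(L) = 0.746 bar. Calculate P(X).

At equilibrium, Kp = P(M)²·P(L) / (P(T)·P(X)²) = 52400.
(8.86)²·(0.746) / ((2.17)·(P(X))²) = 52400
P(X)² = 5.15e-4 ⇒ P(X) = 0.0227 bar

P(X) = 0.0227 bar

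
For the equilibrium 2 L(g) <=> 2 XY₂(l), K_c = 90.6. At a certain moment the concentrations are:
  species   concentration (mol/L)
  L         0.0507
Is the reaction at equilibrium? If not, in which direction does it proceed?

in the reverse direction

(XY₂ is a pure liquid — omitted from Q_c.)
Q_c = 1 / [L]² = 1 / (0.0507)² = 389
Q_c = 389 > K_c = 90.6, so the reverse reaction proceeds.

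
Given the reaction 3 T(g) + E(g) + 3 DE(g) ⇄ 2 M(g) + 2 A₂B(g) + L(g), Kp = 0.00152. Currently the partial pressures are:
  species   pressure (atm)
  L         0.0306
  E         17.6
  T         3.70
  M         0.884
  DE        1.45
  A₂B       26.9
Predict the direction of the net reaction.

Qp = P(M)²·P(A₂B)²·P(L) / (P(T)³·P(E)·P(DE)³) = (0.884)²·(26.9)²·(0.0306) / ((3.70)³·(17.6)·(1.45)³) = 0.00637
Qp = 0.00637 > Kp = 0.00152, so the reverse reaction proceeds.

to the left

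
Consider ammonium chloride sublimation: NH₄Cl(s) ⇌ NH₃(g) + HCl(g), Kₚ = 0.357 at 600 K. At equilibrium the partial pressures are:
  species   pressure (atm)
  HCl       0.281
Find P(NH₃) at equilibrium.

(NH₄Cl is a pure solid — omitted from Kₚ.)
At equilibrium, Kₚ = P(NH₃)·P(HCl) = 0.357.
(P(NH₃))·(0.281) = 0.357
P(NH₃) = 1.27 atm

P(NH₃) = 1.27 atm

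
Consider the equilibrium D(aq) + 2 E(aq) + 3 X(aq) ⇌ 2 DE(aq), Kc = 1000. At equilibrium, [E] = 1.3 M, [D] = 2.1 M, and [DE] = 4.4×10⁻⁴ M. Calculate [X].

[X] = 3.8×10⁻⁴ M

At equilibrium, Kc = [DE]² / ([D]·[E]²·[X]³) = 1000.
(4.4×10⁻⁴)² / ((2.1)·(1.3)²·([X])³) = 1000
[X]³ = 5.46×10⁻¹¹ ⇒ [X] = 3.8×10⁻⁴ M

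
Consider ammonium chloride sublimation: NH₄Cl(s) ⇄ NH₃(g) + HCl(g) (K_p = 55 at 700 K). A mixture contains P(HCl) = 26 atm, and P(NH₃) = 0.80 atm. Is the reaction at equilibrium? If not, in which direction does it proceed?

(NH₄Cl is a pure solid — omitted from Q_p.)
Q_p = P(NH₃)·P(HCl) = (0.80)·(26) = 21
Q_p = 21 < K_p = 55, so the forward reaction proceeds.

in the forward direction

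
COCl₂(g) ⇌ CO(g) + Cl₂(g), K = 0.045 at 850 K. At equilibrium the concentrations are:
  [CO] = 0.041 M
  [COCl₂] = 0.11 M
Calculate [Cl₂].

At equilibrium, K = [CO]·[Cl₂] / [COCl₂] = 0.045.
(0.041)·([Cl₂]) / (0.11) = 0.045
[Cl₂] = 0.121 = 0.12 M

[Cl₂] = 0.12 M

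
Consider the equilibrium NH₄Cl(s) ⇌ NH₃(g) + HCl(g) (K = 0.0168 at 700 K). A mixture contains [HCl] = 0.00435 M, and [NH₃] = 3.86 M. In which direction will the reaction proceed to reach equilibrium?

(NH₄Cl is a pure solid — omitted from Q.)
Q = [NH₃]·[HCl] = (3.86)·(0.00435) = 0.0168
Q = 0.0168 = K, so the system is already at equilibrium.

neither direction; the system is at equilibrium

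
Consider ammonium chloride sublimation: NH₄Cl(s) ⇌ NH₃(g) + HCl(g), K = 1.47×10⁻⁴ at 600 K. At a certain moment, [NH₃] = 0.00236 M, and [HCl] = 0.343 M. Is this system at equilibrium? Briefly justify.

no; Q > K, reaction proceeds in reverse

(NH₄Cl is a pure solid — omitted from Q.)
Q = [NH₃]·[HCl] = (0.00236)·(0.343) = 8.09×10⁻⁴
Q = 8.09×10⁻⁴ > K = 1.47×10⁻⁴: net reverse reaction.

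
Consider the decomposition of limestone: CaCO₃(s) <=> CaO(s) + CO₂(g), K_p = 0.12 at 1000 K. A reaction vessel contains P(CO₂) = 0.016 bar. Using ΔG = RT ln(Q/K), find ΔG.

ΔG = -16.8 kJ/mol

(CaCO₃, CaO are pure solids — omitted from Q_p.)
Q_p = P(CO₂) = 0.0160
ΔG = RT ln(Q_p/K_p) = (8.314 J mol⁻¹ K⁻¹)(1000 K) × ln(0.0160/0.12)
   = (8.314 kJ/mol)(-2.015) = -16.8 kJ/mol
ΔG < 0, so the forward reaction is spontaneous (proceeds forward).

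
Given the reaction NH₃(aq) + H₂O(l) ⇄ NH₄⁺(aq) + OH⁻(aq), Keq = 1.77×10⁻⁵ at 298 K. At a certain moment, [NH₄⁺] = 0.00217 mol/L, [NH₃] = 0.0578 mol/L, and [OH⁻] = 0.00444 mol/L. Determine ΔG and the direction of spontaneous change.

(H₂O is a pure liquid — omitted from Q.)
Q = [NH₄⁺]·[OH⁻] / [NH₃] = (0.00217)·(0.00444) / (0.0578) = 1.67×10⁻⁴
ΔG = RT ln(Q/Keq) = (8.314 J mol⁻¹ K⁻¹)(298 K) × ln(1.67×10⁻⁴/1.77×10⁻⁵)
   = (2.478 kJ/mol)(2.244) = 5.56 kJ/mol
ΔG > 0, so the forward reaction is non-spontaneous (proceeds in reverse).

ΔG = 5.56 kJ/mol; the forward reaction is non-spontaneous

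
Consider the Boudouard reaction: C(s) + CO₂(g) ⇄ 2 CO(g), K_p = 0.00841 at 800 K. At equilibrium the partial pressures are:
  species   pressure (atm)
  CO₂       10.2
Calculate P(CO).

P(CO) = 0.293 atm

(C is a pure solid — omitted from K_p.)
At equilibrium, K_p = P(CO)² / P(CO₂) = 0.00841.
(P(CO))² / (10.2) = 0.00841
P(CO)² = 0.0858 ⇒ P(CO) = 0.293 atm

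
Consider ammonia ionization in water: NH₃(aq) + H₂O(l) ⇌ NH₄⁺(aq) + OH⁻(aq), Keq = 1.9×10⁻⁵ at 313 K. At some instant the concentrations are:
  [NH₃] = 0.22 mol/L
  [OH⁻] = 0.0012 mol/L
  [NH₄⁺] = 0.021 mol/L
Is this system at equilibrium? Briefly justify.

no; Q > K, reaction proceeds in reverse

(H₂O is a pure liquid — omitted from Q.)
Q = [NH₄⁺]·[OH⁻] / [NH₃] = (0.021)·(0.0012) / (0.22) = 1.1×10⁻⁴
Q = 1.1×10⁻⁴ > Keq = 1.9×10⁻⁵: net reverse reaction.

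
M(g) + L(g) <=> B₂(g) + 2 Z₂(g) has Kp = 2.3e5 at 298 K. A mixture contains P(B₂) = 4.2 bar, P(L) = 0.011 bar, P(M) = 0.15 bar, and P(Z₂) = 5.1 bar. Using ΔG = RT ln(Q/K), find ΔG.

ΔG = -3.09 kJ/mol

Qp = P(B₂)·P(Z₂)² / (P(M)·P(L)) = (4.2)·(5.1)² / ((0.15)·(0.011)) = 66200
ΔG = RT ln(Qp/Kp) = (8.314 J mol⁻¹ K⁻¹)(298 K) × ln(66200/2.3e5)
   = (2.478 kJ/mol)(-1.245) = -3.09 kJ/mol
ΔG < 0, so the forward reaction is spontaneous (proceeds forward).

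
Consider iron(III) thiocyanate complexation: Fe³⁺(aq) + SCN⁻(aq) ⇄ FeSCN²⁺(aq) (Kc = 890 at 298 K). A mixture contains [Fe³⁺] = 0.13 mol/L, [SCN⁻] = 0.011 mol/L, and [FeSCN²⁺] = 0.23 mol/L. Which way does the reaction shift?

toward products

Qc = [FeSCN²⁺] / ([Fe³⁺]·[SCN⁻]) = (0.23) / ((0.13)·(0.011)) = 160
Qc = 160 < Kc = 890, so the forward reaction proceeds.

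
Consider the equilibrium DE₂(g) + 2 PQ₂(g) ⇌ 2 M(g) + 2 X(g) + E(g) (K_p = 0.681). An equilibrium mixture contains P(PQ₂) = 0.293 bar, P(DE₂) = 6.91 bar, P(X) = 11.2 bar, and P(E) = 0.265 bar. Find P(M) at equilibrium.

P(M) = 0.110 bar

At equilibrium, K_p = P(M)²·P(X)²·P(E) / (P(DE₂)·P(PQ₂)²) = 0.681.
(P(M))²·(11.2)²·(0.265) / ((6.91)·(0.293)²) = 0.681
P(M)² = 0.0122 ⇒ P(M) = 0.110 bar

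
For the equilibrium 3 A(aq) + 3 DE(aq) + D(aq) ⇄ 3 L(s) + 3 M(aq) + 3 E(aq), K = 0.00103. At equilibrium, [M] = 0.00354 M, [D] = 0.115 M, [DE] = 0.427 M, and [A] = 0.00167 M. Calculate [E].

[E] = 0.00989 M

(L is a pure solid — omitted from K.)
At equilibrium, K = [M]³·[E]³ / ([A]³·[DE]³·[D]) = 0.00103.
(0.00354)³·([E])³ / ((0.00167)³·(0.427)³·(0.115)) = 0.00103
[E]³ = 9.68×10⁻⁷ ⇒ [E] = 0.00989 M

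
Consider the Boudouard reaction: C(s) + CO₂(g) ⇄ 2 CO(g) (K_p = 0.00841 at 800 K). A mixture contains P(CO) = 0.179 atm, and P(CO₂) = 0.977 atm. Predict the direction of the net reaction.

to the left

(C is a pure solid — omitted from Q_p.)
Q_p = P(CO)² / P(CO₂) = (0.179)² / (0.977) = 0.0328
Q_p = 0.0328 > K_p = 0.00841, so the reverse reaction proceeds.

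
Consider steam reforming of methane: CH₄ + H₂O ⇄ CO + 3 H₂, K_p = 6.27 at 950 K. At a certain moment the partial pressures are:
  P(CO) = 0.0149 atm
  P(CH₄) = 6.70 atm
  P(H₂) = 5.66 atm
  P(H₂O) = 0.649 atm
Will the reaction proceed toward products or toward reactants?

to the right

Q_p = P(CO)·P(H₂)³ / (P(CH₄)·P(H₂O)) = (0.0149)·(5.66)³ / ((6.70)·(0.649)) = 0.621
Q_p = 0.621 < K_p = 6.27, so the forward reaction proceeds.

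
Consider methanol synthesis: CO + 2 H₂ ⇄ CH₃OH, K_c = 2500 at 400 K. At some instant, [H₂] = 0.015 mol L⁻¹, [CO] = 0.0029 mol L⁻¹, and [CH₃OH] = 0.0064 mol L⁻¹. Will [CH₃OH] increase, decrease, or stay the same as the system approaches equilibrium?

Q_c = [CH₃OH] / ([CO]·[H₂]²) = (0.0064) / ((0.0029)·(0.015)²) = 9800
Q_c = 9800 > K_c = 2500: net reverse reaction.
CH₃OH is a product, so it decreases.

decrease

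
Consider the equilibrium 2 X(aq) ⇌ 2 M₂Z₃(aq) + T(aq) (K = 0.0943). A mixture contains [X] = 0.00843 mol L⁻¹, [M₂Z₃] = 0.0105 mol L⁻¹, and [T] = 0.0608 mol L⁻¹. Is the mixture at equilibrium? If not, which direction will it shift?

Q = [M₂Z₃]²·[T] / [X]² = (0.0105)²·(0.0608) / (0.00843)² = 0.0943
Q = 0.0943 = K; the system is at equilibrium.

yes, at equilibrium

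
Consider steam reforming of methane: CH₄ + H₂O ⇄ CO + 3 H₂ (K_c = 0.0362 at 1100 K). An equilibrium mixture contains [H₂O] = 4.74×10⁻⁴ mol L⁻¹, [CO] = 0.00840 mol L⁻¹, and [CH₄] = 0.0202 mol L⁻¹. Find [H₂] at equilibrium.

[H₂] = 0.0346 mol L⁻¹

At equilibrium, K_c = [CO]·[H₂]³ / ([CH₄]·[H₂O]) = 0.0362.
(0.00840)·([H₂])³ / ((0.0202)·(4.74×10⁻⁴)) = 0.0362
[H₂]³ = 4.13×10⁻⁵ ⇒ [H₂] = 0.0346 mol L⁻¹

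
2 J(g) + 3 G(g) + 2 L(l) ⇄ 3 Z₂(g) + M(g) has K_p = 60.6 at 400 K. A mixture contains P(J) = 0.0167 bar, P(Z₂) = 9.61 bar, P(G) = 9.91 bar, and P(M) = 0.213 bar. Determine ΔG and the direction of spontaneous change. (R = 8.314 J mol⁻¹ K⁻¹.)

ΔG = 8.12 kJ/mol; the forward reaction is non-spontaneous

(L is a pure liquid — omitted from Q_p.)
Q_p = P(Z₂)³·P(M) / (P(J)²·P(G)³) = (9.61)³·(0.213) / ((0.0167)²·(9.91)³) = 696
ΔG = RT ln(Q_p/K_p) = (8.314 J mol⁻¹ K⁻¹)(400 K) × ln(696/60.6)
   = (3.326 kJ/mol)(2.441) = 8.12 kJ/mol
ΔG > 0, so the forward reaction is non-spontaneous (proceeds in reverse).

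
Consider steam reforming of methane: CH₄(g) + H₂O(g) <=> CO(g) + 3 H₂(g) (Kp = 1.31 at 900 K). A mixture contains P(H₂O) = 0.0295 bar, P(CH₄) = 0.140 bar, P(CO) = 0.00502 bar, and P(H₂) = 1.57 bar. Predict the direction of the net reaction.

in the reverse direction

Qp = P(CO)·P(H₂)³ / (P(CH₄)·P(H₂O)) = (0.00502)·(1.57)³ / ((0.140)·(0.0295)) = 4.70
Qp = 4.70 > Kp = 1.31, so the reverse reaction proceeds.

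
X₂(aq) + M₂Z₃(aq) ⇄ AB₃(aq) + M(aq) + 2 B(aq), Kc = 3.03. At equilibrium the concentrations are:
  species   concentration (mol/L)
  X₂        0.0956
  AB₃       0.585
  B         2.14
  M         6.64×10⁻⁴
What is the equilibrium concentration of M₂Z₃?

At equilibrium, Kc = [AB₃]·[M]·[B]² / ([X₂]·[M₂Z₃]) = 3.03.
(0.585)·(6.64×10⁻⁴)·(2.14)² / ((0.0956)·([M₂Z₃])) = 3.03
[M₂Z₃] = 0.00614 mol/L

[M₂Z₃] = 0.00614 mol/L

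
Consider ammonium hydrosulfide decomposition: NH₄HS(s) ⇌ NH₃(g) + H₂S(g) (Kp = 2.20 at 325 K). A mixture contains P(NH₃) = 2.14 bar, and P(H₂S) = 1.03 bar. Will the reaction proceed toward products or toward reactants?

at equilibrium

(NH₄HS is a pure solid — omitted from Qp.)
Qp = P(NH₃)·P(H₂S) = (2.14)·(1.03) = 2.20
Qp = 2.20 = Kp, so the system is already at equilibrium.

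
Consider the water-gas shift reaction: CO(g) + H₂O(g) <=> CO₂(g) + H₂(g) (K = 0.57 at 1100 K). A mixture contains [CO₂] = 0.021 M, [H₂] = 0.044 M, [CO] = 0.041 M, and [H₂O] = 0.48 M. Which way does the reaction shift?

Q = [CO₂]·[H₂] / ([CO]·[H₂O]) = (0.021)·(0.044) / ((0.041)·(0.48)) = 0.047
Q = 0.047 < K = 0.57, so the forward reaction proceeds.

toward products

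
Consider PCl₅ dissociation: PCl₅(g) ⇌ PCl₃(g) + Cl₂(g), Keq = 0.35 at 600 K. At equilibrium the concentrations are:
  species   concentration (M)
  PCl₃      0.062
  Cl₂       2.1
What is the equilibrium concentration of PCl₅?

[PCl₅] = 0.37 M

At equilibrium, Keq = [PCl₃]·[Cl₂] / [PCl₅] = 0.35.
(0.062)·(2.1) / ([PCl₅]) = 0.35
[PCl₅] = 0.372 = 0.37 M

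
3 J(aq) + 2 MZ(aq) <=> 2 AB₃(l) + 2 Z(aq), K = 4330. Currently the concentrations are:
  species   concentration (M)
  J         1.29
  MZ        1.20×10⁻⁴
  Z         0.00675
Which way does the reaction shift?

(AB₃ is a pure liquid — omitted from Q.)
Q = [Z]² / ([J]³·[MZ]²) = (0.00675)² / ((1.29)³·(1.20×10⁻⁴)²) = 1470
Q = 1470 < K = 4330, so the forward reaction proceeds.

toward products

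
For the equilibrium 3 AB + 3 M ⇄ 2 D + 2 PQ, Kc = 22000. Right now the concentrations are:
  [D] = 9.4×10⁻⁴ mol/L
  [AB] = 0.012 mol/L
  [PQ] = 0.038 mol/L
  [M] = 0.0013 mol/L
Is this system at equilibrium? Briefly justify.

no; Q > K, reaction proceeds in reverse

Qc = [D]²·[PQ]² / ([AB]³·[M]³) = (9.4×10⁻⁴)²·(0.038)² / ((0.012)³·(0.0013)³) = 3.4×10⁵
Qc = 3.4×10⁵ > Kc = 22000: net reverse reaction.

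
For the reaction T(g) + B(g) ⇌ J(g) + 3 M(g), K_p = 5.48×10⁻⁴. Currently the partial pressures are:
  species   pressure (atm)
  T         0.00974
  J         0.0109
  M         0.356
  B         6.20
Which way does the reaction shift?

Q_p = P(J)·P(M)³ / (P(T)·P(B)) = (0.0109)·(0.356)³ / ((0.00974)·(6.20)) = 0.00814
Q_p = 0.00814 > K_p = 5.48×10⁻⁴, so the reverse reaction proceeds.

toward reactants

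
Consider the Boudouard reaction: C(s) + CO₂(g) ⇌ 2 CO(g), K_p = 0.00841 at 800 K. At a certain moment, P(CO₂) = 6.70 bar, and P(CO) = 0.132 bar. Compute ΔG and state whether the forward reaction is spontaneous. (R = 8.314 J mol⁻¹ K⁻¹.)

ΔG = -7.81 kJ/mol; the forward reaction is spontaneous

(C is a pure solid — omitted from Q_p.)
Q_p = P(CO)² / P(CO₂) = (0.132)² / (6.70) = 0.00260
ΔG = RT ln(Q_p/K_p) = (8.314 J mol⁻¹ K⁻¹)(800 K) × ln(0.00260/0.00841)
   = (6.651 kJ/mol)(-1.174) = -7.81 kJ/mol
ΔG < 0, so the forward reaction is spontaneous (proceeds forward).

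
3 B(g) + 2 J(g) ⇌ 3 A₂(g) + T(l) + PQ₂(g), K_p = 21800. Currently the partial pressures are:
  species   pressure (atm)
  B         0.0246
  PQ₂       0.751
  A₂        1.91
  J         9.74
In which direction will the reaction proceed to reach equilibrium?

(T is a pure liquid — omitted from Q_p.)
Q_p = P(A₂)³·P(PQ₂) / (P(B)³·P(J)²) = (1.91)³·(0.751) / ((0.0246)³·(9.74)²) = 3710
Q_p = 3710 < K_p = 21800, so the forward reaction proceeds.

toward products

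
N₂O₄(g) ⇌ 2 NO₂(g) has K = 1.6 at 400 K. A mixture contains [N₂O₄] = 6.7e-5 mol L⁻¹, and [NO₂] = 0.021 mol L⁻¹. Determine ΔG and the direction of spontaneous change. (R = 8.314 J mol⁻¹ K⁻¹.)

ΔG = 4.70 kJ/mol; the forward reaction is non-spontaneous

Q = [NO₂]² / [N₂O₄] = (0.021)² / (6.7e-5) = 6.58
ΔG = RT ln(Q/K) = (8.314 J mol⁻¹ K⁻¹)(400 K) × ln(6.58/1.6)
   = (3.326 kJ/mol)(1.414) = 4.70 kJ/mol
ΔG > 0, so the forward reaction is non-spontaneous (proceeds in reverse).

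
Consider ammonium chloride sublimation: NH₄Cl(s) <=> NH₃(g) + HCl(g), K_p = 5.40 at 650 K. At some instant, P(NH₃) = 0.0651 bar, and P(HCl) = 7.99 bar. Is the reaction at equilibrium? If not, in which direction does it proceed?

to the right

(NH₄Cl is a pure solid — omitted from Q_p.)
Q_p = P(NH₃)·P(HCl) = (0.0651)·(7.99) = 0.520
Q_p = 0.520 < K_p = 5.40, so the forward reaction proceeds.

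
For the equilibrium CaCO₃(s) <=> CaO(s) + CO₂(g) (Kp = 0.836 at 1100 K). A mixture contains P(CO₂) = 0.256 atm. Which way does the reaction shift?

(CaCO₃, CaO are pure solids — omitted from Qp.)
Qp = P(CO₂) = 0.256
Qp = 0.256 < Kp = 0.836, so the forward reaction proceeds.

to the right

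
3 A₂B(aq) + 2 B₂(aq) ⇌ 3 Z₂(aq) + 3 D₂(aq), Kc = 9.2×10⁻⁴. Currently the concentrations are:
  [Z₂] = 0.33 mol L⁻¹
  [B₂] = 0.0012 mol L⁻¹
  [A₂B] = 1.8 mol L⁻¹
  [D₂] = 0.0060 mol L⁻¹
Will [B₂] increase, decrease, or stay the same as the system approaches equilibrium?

Qc = [Z₂]³·[D₂]³ / ([A₂B]³·[B₂]²) = (0.33)³·(0.0060)³ / ((1.8)³·(0.0012)²) = 9.2×10⁻⁴
Qc = 9.2×10⁻⁴ = Kc; the system is at equilibrium.

stay the same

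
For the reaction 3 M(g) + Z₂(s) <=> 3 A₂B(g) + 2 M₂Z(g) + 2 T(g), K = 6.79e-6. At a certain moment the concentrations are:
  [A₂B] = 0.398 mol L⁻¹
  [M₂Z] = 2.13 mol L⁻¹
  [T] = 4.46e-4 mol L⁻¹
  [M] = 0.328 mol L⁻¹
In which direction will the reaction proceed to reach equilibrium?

(Z₂ is a pure solid — omitted from Q.)
Q = [A₂B]³·[M₂Z]²·[T]² / [M]³ = (0.398)³·(2.13)²·(4.46e-4)² / (0.328)³ = 1.61e-6
Q = 1.61e-6 < K = 6.79e-6, so the forward reaction proceeds.

in the forward direction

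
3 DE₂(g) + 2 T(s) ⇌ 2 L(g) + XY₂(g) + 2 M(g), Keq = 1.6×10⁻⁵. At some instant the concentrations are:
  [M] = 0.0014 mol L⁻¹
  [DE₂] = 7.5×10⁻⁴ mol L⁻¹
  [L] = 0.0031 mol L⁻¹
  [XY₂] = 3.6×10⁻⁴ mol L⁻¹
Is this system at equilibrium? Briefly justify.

(T is a pure solid — omitted from Q.)
Q = [L]²·[XY₂]·[M]² / [DE₂]³ = (0.0031)²·(3.6×10⁻⁴)·(0.0014)² / (7.5×10⁻⁴)³ = 1.6×10⁻⁵
Q = 1.6×10⁻⁵ = Keq; the system is at equilibrium.

yes, at equilibrium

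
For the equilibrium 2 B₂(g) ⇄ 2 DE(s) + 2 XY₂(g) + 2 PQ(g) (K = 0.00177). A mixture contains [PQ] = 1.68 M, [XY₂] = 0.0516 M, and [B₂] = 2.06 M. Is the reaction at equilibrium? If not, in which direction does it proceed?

(DE is a pure solid — omitted from Q.)
Q = [XY₂]²·[PQ]² / [B₂]² = (0.0516)²·(1.68)² / (2.06)² = 0.00177
Q = 0.00177 = K, so the system is already at equilibrium.

no net change (already at equilibrium)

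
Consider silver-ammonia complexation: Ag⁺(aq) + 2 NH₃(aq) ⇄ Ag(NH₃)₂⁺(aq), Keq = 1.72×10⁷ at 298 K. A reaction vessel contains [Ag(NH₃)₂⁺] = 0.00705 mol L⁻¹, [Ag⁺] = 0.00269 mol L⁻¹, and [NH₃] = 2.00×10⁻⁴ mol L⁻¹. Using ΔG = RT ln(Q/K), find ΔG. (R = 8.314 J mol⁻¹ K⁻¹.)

Q = [Ag(NH₃)₂⁺] / ([Ag⁺]·[NH₃]²) = (0.00705) / ((0.00269)·(2.00×10⁻⁴)²) = 6.55×10⁷
ΔG = RT ln(Q/Keq) = (8.314 J mol⁻¹ K⁻¹)(298 K) × ln(6.55×10⁷/1.72×10⁷)
   = (2.478 kJ/mol)(1.337) = 3.31 kJ/mol
ΔG > 0, so the forward reaction is non-spontaneous (proceeds in reverse).

ΔG = 3.31 kJ/mol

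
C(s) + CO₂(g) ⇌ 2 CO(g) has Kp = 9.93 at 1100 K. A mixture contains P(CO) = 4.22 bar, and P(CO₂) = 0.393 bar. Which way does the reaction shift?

in the reverse direction

(C is a pure solid — omitted from Qp.)
Qp = P(CO)² / P(CO₂) = (4.22)² / (0.393) = 45.3
Qp = 45.3 > Kp = 9.93, so the reverse reaction proceeds.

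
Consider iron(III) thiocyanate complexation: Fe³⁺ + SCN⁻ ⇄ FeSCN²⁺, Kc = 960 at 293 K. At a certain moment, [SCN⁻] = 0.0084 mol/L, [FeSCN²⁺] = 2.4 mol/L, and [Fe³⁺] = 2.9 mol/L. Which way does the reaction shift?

toward products

Qc = [FeSCN²⁺] / ([Fe³⁺]·[SCN⁻]) = (2.4) / ((2.9)·(0.0084)) = 99
Qc = 99 < Kc = 960, so the forward reaction proceeds.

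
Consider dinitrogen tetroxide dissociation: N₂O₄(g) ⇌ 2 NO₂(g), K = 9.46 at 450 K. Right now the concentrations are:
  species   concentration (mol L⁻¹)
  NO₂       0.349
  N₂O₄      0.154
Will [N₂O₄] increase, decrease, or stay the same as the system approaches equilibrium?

Q = [NO₂]² / [N₂O₄] = (0.349)² / (0.154) = 0.791
Q = 0.791 < K = 9.46: net forward reaction.
N₂O₄ is a reactant, so it decreases.

decrease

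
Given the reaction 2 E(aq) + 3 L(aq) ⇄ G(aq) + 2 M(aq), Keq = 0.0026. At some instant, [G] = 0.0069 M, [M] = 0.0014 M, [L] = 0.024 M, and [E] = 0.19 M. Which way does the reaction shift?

in the reverse direction

Q = [G]·[M]² / ([E]²·[L]³) = (0.0069)·(0.0014)² / ((0.19)²·(0.024)³) = 0.027
Q = 0.027 > Keq = 0.0026, so the reverse reaction proceeds.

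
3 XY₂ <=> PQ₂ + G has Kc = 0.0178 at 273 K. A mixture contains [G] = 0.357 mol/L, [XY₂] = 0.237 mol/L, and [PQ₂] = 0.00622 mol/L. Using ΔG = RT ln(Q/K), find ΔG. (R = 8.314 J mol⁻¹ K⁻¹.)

ΔG = 5.08 kJ/mol

Qc = [PQ₂]·[G] / [XY₂]³ = (0.00622)·(0.357) / (0.237)³ = 0.167
ΔG = RT ln(Qc/Kc) = (8.314 J mol⁻¹ K⁻¹)(273 K) × ln(0.167/0.0178)
   = (2.270 kJ/mol)(2.239) = 5.08 kJ/mol
ΔG > 0, so the forward reaction is non-spontaneous (proceeds in reverse).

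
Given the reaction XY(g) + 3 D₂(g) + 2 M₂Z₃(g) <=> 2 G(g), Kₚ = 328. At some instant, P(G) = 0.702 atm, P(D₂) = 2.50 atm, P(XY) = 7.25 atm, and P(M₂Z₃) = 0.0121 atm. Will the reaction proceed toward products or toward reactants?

Qₚ = P(G)² / (P(XY)·P(D₂)³·P(M₂Z₃)²) = (0.702)² / ((7.25)·(2.50)³·(0.0121)²) = 29.7
Qₚ = 29.7 < Kₚ = 328, so the forward reaction proceeds.

toward products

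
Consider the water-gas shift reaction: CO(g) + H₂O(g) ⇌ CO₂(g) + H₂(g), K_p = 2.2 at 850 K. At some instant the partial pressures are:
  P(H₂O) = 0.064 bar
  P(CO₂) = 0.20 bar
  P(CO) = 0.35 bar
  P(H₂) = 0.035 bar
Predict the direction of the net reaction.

toward products

Q_p = P(CO₂)·P(H₂) / (P(CO)·P(H₂O)) = (0.20)·(0.035) / ((0.35)·(0.064)) = 0.31
Q_p = 0.31 < K_p = 2.2, so the forward reaction proceeds.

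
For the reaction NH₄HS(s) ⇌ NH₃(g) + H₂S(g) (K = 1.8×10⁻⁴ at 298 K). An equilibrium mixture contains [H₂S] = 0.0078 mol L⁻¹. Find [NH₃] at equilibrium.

(NH₄HS is a pure solid — omitted from K.)
At equilibrium, K = [NH₃]·[H₂S] = 1.8×10⁻⁴.
([NH₃])·(0.0078) = 1.8×10⁻⁴
[NH₃] = 0.0231 = 0.023 mol L⁻¹

[NH₃] = 0.023 mol L⁻¹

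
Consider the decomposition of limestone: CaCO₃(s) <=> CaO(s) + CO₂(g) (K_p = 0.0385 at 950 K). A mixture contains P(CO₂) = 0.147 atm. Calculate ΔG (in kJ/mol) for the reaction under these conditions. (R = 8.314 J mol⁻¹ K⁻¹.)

(CaCO₃, CaO are pure solids — omitted from Q_p.)
Q_p = P(CO₂) = 0.147
ΔG = RT ln(Q_p/K_p) = (8.314 J mol⁻¹ K⁻¹)(950 K) × ln(0.147/0.0385)
   = (7.898 kJ/mol)(1.340) = 10.6 kJ/mol
ΔG > 0, so the forward reaction is non-spontaneous (proceeds in reverse).

ΔG = 10.6 kJ/mol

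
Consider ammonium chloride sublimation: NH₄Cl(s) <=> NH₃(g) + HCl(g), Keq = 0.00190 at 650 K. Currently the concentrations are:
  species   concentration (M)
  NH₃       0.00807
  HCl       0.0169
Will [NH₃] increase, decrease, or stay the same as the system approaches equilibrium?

increase

(NH₄Cl is a pure solid — omitted from Q.)
Q = [NH₃]·[HCl] = (0.00807)·(0.0169) = 1.36×10⁻⁴
Q = 1.36×10⁻⁴ < Keq = 0.00190: net forward reaction.
NH₃ is a product, so it increases.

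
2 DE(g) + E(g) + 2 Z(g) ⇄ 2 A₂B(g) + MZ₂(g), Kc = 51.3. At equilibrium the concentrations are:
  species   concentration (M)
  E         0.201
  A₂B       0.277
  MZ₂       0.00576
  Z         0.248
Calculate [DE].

[DE] = 0.0264 M

At equilibrium, Kc = [A₂B]²·[MZ₂] / ([DE]²·[E]·[Z]²) = 51.3.
(0.277)²·(0.00576) / (([DE])²·(0.201)·(0.248)²) = 51.3
[DE]² = 6.97e-4 ⇒ [DE] = 0.0264 M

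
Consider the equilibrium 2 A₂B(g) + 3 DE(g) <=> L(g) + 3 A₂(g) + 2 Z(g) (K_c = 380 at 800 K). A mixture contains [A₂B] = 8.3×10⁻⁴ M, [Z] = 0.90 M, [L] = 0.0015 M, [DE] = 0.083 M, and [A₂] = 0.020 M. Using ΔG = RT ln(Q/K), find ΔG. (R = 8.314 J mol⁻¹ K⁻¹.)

Q_c = [L]·[A₂]³·[Z]² / ([A₂B]²·[DE]³) = (0.0015)·(0.020)³·(0.90)² / ((8.3×10⁻⁴)²·(0.083)³) = 24.7
ΔG = RT ln(Q_c/K_c) = (8.314 J mol⁻¹ K⁻¹)(800 K) × ln(24.7/380)
   = (6.651 kJ/mol)(-2.733) = -18.2 kJ/mol
ΔG < 0, so the forward reaction is spontaneous (proceeds forward).

ΔG = -18.2 kJ/mol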